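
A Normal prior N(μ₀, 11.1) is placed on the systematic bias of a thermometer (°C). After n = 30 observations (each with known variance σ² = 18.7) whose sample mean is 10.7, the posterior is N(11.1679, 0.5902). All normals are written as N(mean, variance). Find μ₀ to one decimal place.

μ₀ = 19.5

The posterior mean is a precision-weighted average: μ_n = (τ₀μ₀ + τ_data·x̄)/(τ₀+τ_data), with τ₀=1/σ₀² and τ_data=n/σ².
Here τ₀ = 1/11.1 = 0.090090 and τ_data = 30/18.7 = 1.604278, so τ_n = 1.694368.
Rearranging for μ₀: μ₀ = (μ_n·τ_n − τ_data·x̄)/τ₀ = (11.1679·1.694368 − 1.604278·10.7) / 0.090090 = 1.756758/0.090090 ≈ 19.5.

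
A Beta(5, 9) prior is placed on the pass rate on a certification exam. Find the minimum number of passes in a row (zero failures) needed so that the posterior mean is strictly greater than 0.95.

After k passes and 0 failures the posterior is Beta(5+k, 9), with mean (5+k)/(5+9+k).
Set (5+k)/(14+k) > 0.95 and solve: k > (0.95·14 − 5)/(1 − 0.95) = 166.000.
The smallest integer exceeding 166.000 is 167.

k = 167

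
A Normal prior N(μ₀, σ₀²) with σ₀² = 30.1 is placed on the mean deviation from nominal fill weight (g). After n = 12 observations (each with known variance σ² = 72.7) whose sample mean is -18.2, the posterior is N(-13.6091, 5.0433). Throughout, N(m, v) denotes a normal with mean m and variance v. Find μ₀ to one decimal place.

μ₀ = 9.2

The posterior mean is a precision-weighted average: μ_n = (τ₀μ₀ + τ_data·x̄)/(τ₀+τ_data), with τ₀=1/σ₀² and τ_data=n/σ².
Here τ₀ = 1/30.1 = 0.033223 and τ_data = 12/72.7 = 0.165062, so τ_n = 0.198285.
Rearranging for μ₀: μ₀ = (μ_n·τ_n − τ_data·x̄)/τ₀ = (-13.6091·0.198285 − 0.165062·-18.2) / 0.033223 = 0.305648/0.033223 ≈ 9.2.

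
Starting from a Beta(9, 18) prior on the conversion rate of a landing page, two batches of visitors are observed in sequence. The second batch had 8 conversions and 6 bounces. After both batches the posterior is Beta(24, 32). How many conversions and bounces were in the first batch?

7 conversions and 8 bounces

Sequential conjugate updates are equivalent to a single update on the pooled data, so total successes = posterior α − prior α and total failures = posterior β − prior β.
Total across both batches: 24−9=15 conversions, 32−18=14 bounces.
Subtract the second batch: 15−8=7 conversions and 14−6=8 bounces.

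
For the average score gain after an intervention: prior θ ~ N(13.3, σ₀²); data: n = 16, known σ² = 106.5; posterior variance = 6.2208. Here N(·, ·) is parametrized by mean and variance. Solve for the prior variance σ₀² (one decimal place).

Posterior precision equals prior precision plus data precision: 1/σ_n² = 1/σ₀² + n/σ².
So 1/σ₀² = 1/6.2208 − 16/106.5 = 0.160751 − 0.150235 = 0.010516.
Hence σ₀² = 1/0.010516 ≈ 95.1.

σ₀² = 95.1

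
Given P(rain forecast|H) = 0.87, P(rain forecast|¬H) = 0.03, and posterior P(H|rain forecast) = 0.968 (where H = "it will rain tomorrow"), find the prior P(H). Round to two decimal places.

P(H) = 0.51

In odds form, posterior odds = prior odds × likelihood ratio, so prior odds = posterior odds ÷ LR.
Posterior odds = 0.968/(1−0.968) = 30.2500. LR = 0.87/0.03 = 29.0000.
Prior odds = 30.2500/29.0000 = 1.0431, so P(H) = 1.0431/(1+1.0431) ≈ 0.51.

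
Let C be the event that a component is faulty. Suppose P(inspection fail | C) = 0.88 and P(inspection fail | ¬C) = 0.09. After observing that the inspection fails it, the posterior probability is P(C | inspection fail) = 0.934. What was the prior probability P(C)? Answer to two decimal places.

In odds form, posterior odds = prior odds × likelihood ratio, so prior odds = posterior odds ÷ LR.
Posterior odds = 0.934/(1−0.934) = 14.1515. LR = 0.88/0.09 = 9.7778.
Prior odds = 14.1515/9.7778 = 1.4473, so P(C) = 1.4473/(1+1.4473) ≈ 0.59.

P(C) = 0.59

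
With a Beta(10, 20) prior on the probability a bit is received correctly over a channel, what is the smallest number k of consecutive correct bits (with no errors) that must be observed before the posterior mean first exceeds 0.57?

k = 17

After k correct bits and 0 errors the posterior is Beta(10+k, 20), with mean (10+k)/(10+20+k).
Set (10+k)/(30+k) > 0.57 and solve: k > (0.57·30 − 10)/(1 − 0.57) = 16.512.
The smallest integer exceeding 16.512 is 17.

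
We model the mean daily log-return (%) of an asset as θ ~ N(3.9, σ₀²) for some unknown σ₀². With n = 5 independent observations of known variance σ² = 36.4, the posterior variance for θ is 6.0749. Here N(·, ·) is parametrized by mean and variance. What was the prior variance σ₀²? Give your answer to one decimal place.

σ₀² = 36.7

Posterior precision equals prior precision plus data precision: 1/σ_n² = 1/σ₀² + n/σ².
So 1/σ₀² = 1/6.0749 − 5/36.4 = 0.164612 − 0.137363 = 0.027249.
Hence σ₀² = 1/0.027249 ≈ 36.7.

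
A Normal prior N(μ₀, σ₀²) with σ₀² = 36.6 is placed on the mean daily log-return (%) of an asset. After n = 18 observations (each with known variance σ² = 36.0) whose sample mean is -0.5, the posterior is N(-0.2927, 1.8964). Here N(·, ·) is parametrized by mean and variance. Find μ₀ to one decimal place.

μ₀ = 3.5

The posterior mean is a precision-weighted average: μ_n = (τ₀μ₀ + τ_data·x̄)/(τ₀+τ_data), with τ₀=1/σ₀² and τ_data=n/σ².
Here τ₀ = 1/36.6 = 0.027322 and τ_data = 18/36.0 = 0.500000, so τ_n = 0.527322.
Rearranging for μ₀: μ₀ = (μ_n·τ_n − τ_data·x̄)/τ₀ = (-0.2927·0.527322 − 0.500000·-0.5) / 0.027322 = 0.095653/0.027322 ≈ 3.5.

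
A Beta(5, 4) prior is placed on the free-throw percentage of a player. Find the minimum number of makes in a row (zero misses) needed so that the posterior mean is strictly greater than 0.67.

After k makes and 0 misses the posterior is Beta(5+k, 4), with mean (5+k)/(5+4+k).
Set (5+k)/(9+k) > 0.67 and solve: k > (0.67·9 − 5)/(1 − 0.67) = 3.121.
The smallest integer exceeding 3.121 is 4, and checking k=4: (9)/(13) = 0.6923 > 0.67.

k = 4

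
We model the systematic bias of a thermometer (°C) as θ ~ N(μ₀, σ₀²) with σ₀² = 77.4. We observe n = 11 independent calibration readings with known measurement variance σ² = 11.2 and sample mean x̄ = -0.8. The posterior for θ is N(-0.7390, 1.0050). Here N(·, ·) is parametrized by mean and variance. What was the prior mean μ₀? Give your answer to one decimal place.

The posterior mean is a precision-weighted average: μ_n = (τ₀μ₀ + τ_data·x̄)/(τ₀+τ_data), with τ₀=1/σ₀² and τ_data=n/σ².
Here τ₀ = 1/77.4 = 0.012920 and τ_data = 11/11.2 = 0.982143, so τ_n = 0.995063.
Rearranging for μ₀: μ₀ = (μ_n·τ_n − τ_data·x̄)/τ₀ = (-0.7390·0.995063 − 0.982143·-0.8) / 0.012920 = 0.050363/0.012920 ≈ 3.9.

μ₀ = 3.9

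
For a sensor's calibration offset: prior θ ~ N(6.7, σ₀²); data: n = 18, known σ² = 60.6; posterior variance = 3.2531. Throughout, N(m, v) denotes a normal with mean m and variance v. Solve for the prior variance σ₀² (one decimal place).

σ₀² = 96.4

For the Normal–Normal model with known σ², precisions add: τ_n = τ₀ + n/σ².
So 1/σ₀² = 1/3.2531 − 18/60.6 = 0.307399 − 0.297030 = 0.010369.
Hence σ₀² = 1/0.010369 ≈ 96.4.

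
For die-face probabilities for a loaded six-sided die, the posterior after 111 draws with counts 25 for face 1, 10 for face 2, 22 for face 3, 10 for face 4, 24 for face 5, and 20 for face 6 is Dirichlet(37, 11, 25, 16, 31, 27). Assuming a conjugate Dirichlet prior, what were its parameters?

For a Dirichlet(α) prior with multinomial counts c, the posterior is Dirichlet(α + c) componentwise.
Subtract each count from the matching posterior parameter: 37−25=12, 11−10=1, 25−22=3, 16−10=6, 31−24=7, 27−20=7.

Dirichlet(12, 1, 3, 6, 7, 7)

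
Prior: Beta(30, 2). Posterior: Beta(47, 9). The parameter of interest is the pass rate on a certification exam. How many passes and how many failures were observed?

Under Beta–binomial conjugacy the posterior parameters are (a+s, b+f).
Match parameters: s=47−30=17, f=9−2=7.

17 passes and 7 failures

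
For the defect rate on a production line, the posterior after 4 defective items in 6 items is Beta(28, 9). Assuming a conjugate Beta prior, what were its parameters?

Beta(24, 7)

A Beta(a, b) prior with s successes and f failures in binomial data gives a Beta(a+s, b+f) posterior.
Subtract the data counts: 28−4=24, 9−2=7.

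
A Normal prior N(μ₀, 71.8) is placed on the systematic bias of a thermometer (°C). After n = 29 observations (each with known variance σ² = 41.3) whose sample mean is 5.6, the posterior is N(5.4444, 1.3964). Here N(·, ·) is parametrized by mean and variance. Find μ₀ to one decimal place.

The posterior mean is a precision-weighted average: μ_n = (τ₀μ₀ + τ_data·x̄)/(τ₀+τ_data), with τ₀=1/σ₀² and τ_data=n/σ².
Here τ₀ = 1/71.8 = 0.013928 and τ_data = 29/41.3 = 0.702179, so τ_n = 0.716107.
Rearranging for μ₀: μ₀ = (μ_n·τ_n − τ_data·x̄)/τ₀ = (5.4444·0.716107 − 0.702179·5.6) / 0.013928 = -0.033429/0.013928 ≈ -2.4.

μ₀ = -2.4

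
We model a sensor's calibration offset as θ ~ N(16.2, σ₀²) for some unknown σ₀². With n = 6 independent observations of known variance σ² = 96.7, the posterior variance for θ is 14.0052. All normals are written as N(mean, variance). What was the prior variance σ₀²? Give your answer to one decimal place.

Posterior precision equals prior precision plus data precision: 1/σ_n² = 1/σ₀² + n/σ².
So 1/σ₀² = 1/14.0052 − 6/96.7 = 0.071402 − 0.062048 = 0.009354.
Hence σ₀² = 1/0.009354 ≈ 106.9.

σ₀² = 106.9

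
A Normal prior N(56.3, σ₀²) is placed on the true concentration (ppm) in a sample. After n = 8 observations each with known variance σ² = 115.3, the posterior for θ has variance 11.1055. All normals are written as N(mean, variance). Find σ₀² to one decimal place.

For the Normal–Normal model with known σ², precisions add: τ_n = τ₀ + n/σ².
So 1/σ₀² = 1/11.1055 − 8/115.3 = 0.090045 − 0.069384 = 0.020661.
Hence σ₀² = 1/0.020661 ≈ 48.4.

σ₀² = 48.4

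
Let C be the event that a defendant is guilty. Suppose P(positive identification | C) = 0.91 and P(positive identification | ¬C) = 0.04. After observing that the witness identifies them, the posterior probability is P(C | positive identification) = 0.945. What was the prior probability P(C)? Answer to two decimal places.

P(C) = 0.43

Bayes' rule in odds form gives O(C|E) = O(C)·[P(E|C)/P(E|¬C)], hence O(C) = O(C|E)/LR.
Posterior odds = 0.945/(1−0.945) = 17.1818. LR = 0.91/0.04 = 22.7500.
Prior odds = 17.1818/22.7500 = 0.7552, so P(C) = 0.7552/(1+0.7552) ≈ 0.43.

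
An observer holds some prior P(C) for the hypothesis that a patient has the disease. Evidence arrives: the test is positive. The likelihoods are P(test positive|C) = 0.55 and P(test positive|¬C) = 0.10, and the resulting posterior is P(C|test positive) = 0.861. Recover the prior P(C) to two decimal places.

In odds form, posterior odds = prior odds × likelihood ratio, so prior odds = posterior odds ÷ LR.
Posterior odds = 0.861/(1−0.861) = 6.1942. LR = 0.55/0.10 = 5.5000.
Prior odds = 6.1942/5.5000 = 1.1262, so P(C) = 1.1262/(1+1.1262) ≈ 0.53.

P(C) = 0.53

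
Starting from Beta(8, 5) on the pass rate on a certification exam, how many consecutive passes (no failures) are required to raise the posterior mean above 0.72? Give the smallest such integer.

k = 5

After k passes and 0 failures the posterior is Beta(8+k, 5), with mean (8+k)/(8+5+k).
Set (8+k)/(13+k) > 0.72 and solve: k > (0.72·13 − 8)/(1 − 0.72) = 4.857.
The smallest integer exceeding 4.857 is 5, and checking k=5: (13)/(18) = 0.7222 > 0.72.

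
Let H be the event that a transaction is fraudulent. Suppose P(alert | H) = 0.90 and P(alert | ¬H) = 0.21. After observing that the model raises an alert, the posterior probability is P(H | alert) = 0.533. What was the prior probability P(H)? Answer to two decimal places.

P(H) = 0.21

Bayes' rule in odds form gives O(H|E) = O(H)·[P(E|H)/P(E|¬H)], hence O(H) = O(H|E)/LR.
Posterior odds = 0.533/(1−0.533) = 1.1413. LR = 0.90/0.21 = 4.2857.
Prior odds = 1.1413/4.2857 = 0.2663, so P(H) = 0.2663/(1+0.2663) ≈ 0.21.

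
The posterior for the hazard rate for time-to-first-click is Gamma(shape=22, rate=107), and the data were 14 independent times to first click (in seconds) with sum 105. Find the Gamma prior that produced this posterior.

Gamma–exponential conjugacy: posterior shape = α + n, posterior rate = β + Σtᵢ.
So α = 22 − 14 = 8 and β = 107 − 105 = 2.

Gamma(shape=8, rate=2)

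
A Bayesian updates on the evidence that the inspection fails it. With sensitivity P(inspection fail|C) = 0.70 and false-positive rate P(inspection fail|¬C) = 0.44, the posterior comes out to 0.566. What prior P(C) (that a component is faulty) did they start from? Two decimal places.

P(C) = 0.45

In odds form, posterior odds = prior odds × likelihood ratio, so prior odds = posterior odds ÷ LR.
Posterior odds = 0.566/(1−0.566) = 1.3041. LR = 0.70/0.44 = 1.5909.
Prior odds = 1.3041/1.5909 = 0.8197, so P(C) = 0.8197/(1+0.8197) ≈ 0.45.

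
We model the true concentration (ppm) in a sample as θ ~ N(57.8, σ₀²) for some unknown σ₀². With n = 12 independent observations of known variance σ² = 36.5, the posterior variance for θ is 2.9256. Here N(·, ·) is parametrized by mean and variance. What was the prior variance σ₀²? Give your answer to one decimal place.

For the Normal–Normal model with known σ², precisions add: τ_n = τ₀ + n/σ².
So 1/σ₀² = 1/2.9256 − 12/36.5 = 0.341810 − 0.328767 = 0.013043.
Hence σ₀² = 1/0.013043 ≈ 76.7.

σ₀² = 76.7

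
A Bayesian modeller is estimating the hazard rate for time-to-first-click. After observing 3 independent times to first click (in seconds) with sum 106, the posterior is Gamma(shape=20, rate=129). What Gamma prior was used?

Gamma(shape=17, rate=23)

Gamma–exponential conjugacy: posterior shape = α + n, posterior rate = β + Σtᵢ.
So α = 20 − 3 = 17 and β = 129 − 106 = 23.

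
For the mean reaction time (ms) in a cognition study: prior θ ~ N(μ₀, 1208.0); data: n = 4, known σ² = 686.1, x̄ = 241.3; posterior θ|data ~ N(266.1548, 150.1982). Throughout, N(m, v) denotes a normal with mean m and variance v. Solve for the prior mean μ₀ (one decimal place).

μ₀ = 441.2

With known observation variance, the Normal–Normal posterior has precision τ_n = τ₀ + n/σ² and mean μ_n = (τ₀μ₀ + (n/σ²)x̄)/τ_n.
Here τ₀ = 1/1208.0 = 0.000828 and τ_data = 4/686.1 = 0.005830, so τ_n = 0.006658.
Rearranging for μ₀: μ₀ = (μ_n·τ_n − τ_data·x̄)/τ₀ = (266.1548·0.006658 − 0.005830·241.3) / 0.000828 = 0.365280/0.000828 ≈ 441.2.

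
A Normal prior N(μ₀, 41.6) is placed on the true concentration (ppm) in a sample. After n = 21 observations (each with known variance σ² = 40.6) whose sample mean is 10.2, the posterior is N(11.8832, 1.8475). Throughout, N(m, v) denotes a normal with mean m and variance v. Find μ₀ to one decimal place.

μ₀ = 48.1

The posterior mean is a precision-weighted average: μ_n = (τ₀μ₀ + τ_data·x̄)/(τ₀+τ_data), with τ₀=1/σ₀² and τ_data=n/σ².
Here τ₀ = 1/41.6 = 0.024038 and τ_data = 21/40.6 = 0.517241, so τ_n = 0.541279.
Rearranging for μ₀: μ₀ = (μ_n·τ_n − τ_data·x̄)/τ₀ = (11.8832·0.541279 − 0.517241·10.2) / 0.024038 = 1.156268/0.024038 ≈ 48.1.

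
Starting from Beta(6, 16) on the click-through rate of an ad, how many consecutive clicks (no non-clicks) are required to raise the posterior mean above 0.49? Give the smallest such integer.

After k clicks and 0 non-clicks the posterior is Beta(6+k, 16), with mean (6+k)/(6+16+k).
Set (6+k)/(22+k) > 0.49 and solve: k > (0.49·22 − 6)/(1 − 0.49) = 9.373.
The smallest integer exceeding 9.373 is 10, and checking k=10: (16)/(32) = 0.5000 > 0.49.

k = 10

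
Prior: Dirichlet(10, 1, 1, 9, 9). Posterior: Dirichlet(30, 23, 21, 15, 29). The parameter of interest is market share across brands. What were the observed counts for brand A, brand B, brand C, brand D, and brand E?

counts (20, 22, 20, 6, 20)

For a Dirichlet(α) prior with multinomial counts c, the posterior is Dirichlet(α + c) componentwise.
Counts are posterior − prior componentwise: 30−10=20, 23−1=22, 21−1=20, 15−9=6, 29−9=20.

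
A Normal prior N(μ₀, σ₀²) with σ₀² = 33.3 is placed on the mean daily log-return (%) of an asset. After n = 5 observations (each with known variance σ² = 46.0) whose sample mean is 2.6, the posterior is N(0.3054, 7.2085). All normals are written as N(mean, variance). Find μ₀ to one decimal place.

The posterior mean is a precision-weighted average: μ_n = (τ₀μ₀ + τ_data·x̄)/(τ₀+τ_data), with τ₀=1/σ₀² and τ_data=n/σ².
Here τ₀ = 1/33.3 = 0.030030 and τ_data = 5/46.0 = 0.108696, so τ_n = 0.138726.
Rearranging for μ₀: μ₀ = (μ_n·τ_n − τ_data·x̄)/τ₀ = (0.3054·0.138726 − 0.108696·2.6) / 0.030030 = -0.240243/0.030030 ≈ -8.0.

μ₀ = -8.0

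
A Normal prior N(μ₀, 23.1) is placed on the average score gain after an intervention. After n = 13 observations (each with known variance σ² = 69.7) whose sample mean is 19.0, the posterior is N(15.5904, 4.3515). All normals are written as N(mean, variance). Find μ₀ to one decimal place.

μ₀ = 0.9

The posterior mean is a precision-weighted average: μ_n = (τ₀μ₀ + τ_data·x̄)/(τ₀+τ_data), with τ₀=1/σ₀² and τ_data=n/σ².
Here τ₀ = 1/23.1 = 0.043290 and τ_data = 13/69.7 = 0.186514, so τ_n = 0.229804.
Rearranging for μ₀: μ₀ = (μ_n·τ_n − τ_data·x̄)/τ₀ = (15.5904·0.229804 − 0.186514·19.0) / 0.043290 = 0.038970/0.043290 ≈ 0.9.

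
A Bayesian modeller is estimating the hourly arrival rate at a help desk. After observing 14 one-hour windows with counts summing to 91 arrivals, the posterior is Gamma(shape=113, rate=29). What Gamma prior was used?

Gamma(shape=22, rate=15)

Gamma–Poisson conjugacy: posterior shape = α + Σxᵢ, posterior rate = β + n.
So α = 113 − 91 = 22 and β = 29 − 14 = 15.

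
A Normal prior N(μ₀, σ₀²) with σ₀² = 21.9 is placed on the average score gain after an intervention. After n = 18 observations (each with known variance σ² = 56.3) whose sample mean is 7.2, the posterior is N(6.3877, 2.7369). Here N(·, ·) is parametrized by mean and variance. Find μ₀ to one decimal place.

The posterior mean is a precision-weighted average: μ_n = (τ₀μ₀ + τ_data·x̄)/(τ₀+τ_data), with τ₀=1/σ₀² and τ_data=n/σ².
Here τ₀ = 1/21.9 = 0.045662 and τ_data = 18/56.3 = 0.319716, so τ_n = 0.365378.
Rearranging for μ₀: μ₀ = (μ_n·τ_n − τ_data·x̄)/τ₀ = (6.3877·0.365378 − 0.319716·7.2) / 0.045662 = 0.031970/0.045662 ≈ 0.7.

μ₀ = 0.7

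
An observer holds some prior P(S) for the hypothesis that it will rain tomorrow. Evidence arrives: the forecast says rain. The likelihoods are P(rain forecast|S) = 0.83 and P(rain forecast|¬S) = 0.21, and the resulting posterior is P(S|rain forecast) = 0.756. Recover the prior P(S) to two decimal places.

Bayes' rule in odds form gives O(S|E) = O(S)·[P(E|S)/P(E|¬S)], hence O(S) = O(S|E)/LR.
Posterior odds = 0.756/(1−0.756) = 3.0984. LR = 0.83/0.21 = 3.9524.
Prior odds = 3.0984/3.9524 = 0.7839, so P(S) = 0.7839/(1+0.7839) ≈ 0.44.

P(S) = 0.44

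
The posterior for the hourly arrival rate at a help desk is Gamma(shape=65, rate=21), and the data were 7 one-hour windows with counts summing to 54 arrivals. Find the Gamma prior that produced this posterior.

Gamma(shape=11, rate=14)

A Gamma(α, β) prior (rate parametrization) on a Poisson rate with n observations summing to S gives posterior Gamma(α+S, β+n).
So α = 65 − 54 = 11 and β = 21 − 7 = 14.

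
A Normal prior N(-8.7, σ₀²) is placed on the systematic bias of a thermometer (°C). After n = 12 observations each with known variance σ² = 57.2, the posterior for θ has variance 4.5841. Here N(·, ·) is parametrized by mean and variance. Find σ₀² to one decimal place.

Posterior precision equals prior precision plus data precision: 1/σ_n² = 1/σ₀² + n/σ².
So 1/σ₀² = 1/4.5841 − 12/57.2 = 0.218145 − 0.209790 = 0.008355.
Hence σ₀² = 1/0.008355 ≈ 119.7.

σ₀² = 119.7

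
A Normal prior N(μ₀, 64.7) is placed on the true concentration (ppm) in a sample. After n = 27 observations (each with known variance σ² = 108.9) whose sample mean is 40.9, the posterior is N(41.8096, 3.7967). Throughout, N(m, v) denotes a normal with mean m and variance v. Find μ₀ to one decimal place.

With known observation variance, the Normal–Normal posterior has precision τ_n = τ₀ + n/σ² and mean μ_n = (τ₀μ₀ + (n/σ²)x̄)/τ_n.
Here τ₀ = 1/64.7 = 0.015456 and τ_data = 27/108.9 = 0.247934, so τ_n = 0.263390.
Rearranging for μ₀: μ₀ = (μ_n·τ_n − τ_data·x̄)/τ₀ = (41.8096·0.263390 − 0.247934·40.9) / 0.015456 = 0.871730/0.015456 ≈ 56.4.

μ₀ = 56.4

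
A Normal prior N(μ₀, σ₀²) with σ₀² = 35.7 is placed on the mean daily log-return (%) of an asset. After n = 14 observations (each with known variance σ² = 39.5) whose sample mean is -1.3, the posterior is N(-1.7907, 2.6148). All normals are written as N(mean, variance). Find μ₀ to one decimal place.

μ₀ = -8.0

With known observation variance, the Normal–Normal posterior has precision τ_n = τ₀ + n/σ² and mean μ_n = (τ₀μ₀ + (n/σ²)x̄)/τ_n.
Here τ₀ = 1/35.7 = 0.028011 and τ_data = 14/39.5 = 0.354430, so τ_n = 0.382441.
Rearranging for μ₀: μ₀ = (μ_n·τ_n − τ_data·x̄)/τ₀ = (-1.7907·0.382441 − 0.354430·-1.3) / 0.028011 = -0.224078/0.028011 ≈ -8.0.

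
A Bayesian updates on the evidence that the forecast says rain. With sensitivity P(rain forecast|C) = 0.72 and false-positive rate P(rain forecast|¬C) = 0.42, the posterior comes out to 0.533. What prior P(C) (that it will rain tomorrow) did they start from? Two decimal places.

P(C) = 0.40

In odds form, posterior odds = prior odds × likelihood ratio, so prior odds = posterior odds ÷ LR.
Posterior odds = 0.533/(1−0.533) = 1.1413. LR = 0.72/0.42 = 1.7143.
Prior odds = 1.1413/1.7143 = 0.6658, so P(C) = 0.6658/(1+0.6658) ≈ 0.40.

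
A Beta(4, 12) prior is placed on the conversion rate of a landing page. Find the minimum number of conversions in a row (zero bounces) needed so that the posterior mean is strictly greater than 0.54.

k = 11

After k conversions and 0 bounces the posterior is Beta(4+k, 12), with mean (4+k)/(4+12+k).
Set (4+k)/(16+k) > 0.54 and solve: k > (0.54·16 − 4)/(1 − 0.54) = 10.087.
The smallest integer exceeding 10.087 is 11.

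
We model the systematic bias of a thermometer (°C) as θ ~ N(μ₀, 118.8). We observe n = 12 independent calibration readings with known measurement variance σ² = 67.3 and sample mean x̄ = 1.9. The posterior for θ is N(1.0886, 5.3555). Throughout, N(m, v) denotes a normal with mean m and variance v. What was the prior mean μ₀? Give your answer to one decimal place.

The posterior mean is a precision-weighted average: μ_n = (τ₀μ₀ + τ_data·x̄)/(τ₀+τ_data), with τ₀=1/σ₀² and τ_data=n/σ².
Here τ₀ = 1/118.8 = 0.008418 and τ_data = 12/67.3 = 0.178306, so τ_n = 0.186724.
Rearranging for μ₀: μ₀ = (μ_n·τ_n − τ_data·x̄)/τ₀ = (1.0886·0.186724 − 0.178306·1.9) / 0.008418 = -0.135514/0.008418 ≈ -16.1.

μ₀ = -16.1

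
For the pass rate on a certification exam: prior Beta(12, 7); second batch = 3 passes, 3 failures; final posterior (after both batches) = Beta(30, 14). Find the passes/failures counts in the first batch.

Because Beta–binomial updating is additive in the counts, the combined data contributed (α_post−α_prior, β_post−β_prior) successes and failures.
Total across both batches: 30−12=18 passes, 14−7=7 failures.
Subtract the second batch: 18−3=15 passes and 7−3=4 failures.

15 passes and 4 failures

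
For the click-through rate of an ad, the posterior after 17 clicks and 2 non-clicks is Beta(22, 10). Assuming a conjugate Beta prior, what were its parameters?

Under Beta–binomial conjugacy the posterior parameters are (α+s, β+f).
So α = 22 − 17 = 5 and β = 10 − 2 = 8.

Beta(5, 8)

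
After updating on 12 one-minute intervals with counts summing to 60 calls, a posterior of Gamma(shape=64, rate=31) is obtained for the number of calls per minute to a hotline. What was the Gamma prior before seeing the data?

Gamma–Poisson conjugacy: posterior shape = α + Σxᵢ, posterior rate = β + n.
So α = 64 − 60 = 4 and β = 31 − 12 = 19.

Gamma(shape=4, rate=19)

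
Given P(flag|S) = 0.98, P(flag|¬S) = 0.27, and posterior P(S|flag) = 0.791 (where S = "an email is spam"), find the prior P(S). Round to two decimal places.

P(S) = 0.51

In odds form, posterior odds = prior odds × likelihood ratio, so prior odds = posterior odds ÷ LR.
Posterior odds = 0.791/(1−0.791) = 3.7847. LR = 0.98/0.27 = 3.6296.
Prior odds = 3.7847/3.6296 = 1.0427, so P(S) = 1.0427/(1+1.0427) ≈ 0.51.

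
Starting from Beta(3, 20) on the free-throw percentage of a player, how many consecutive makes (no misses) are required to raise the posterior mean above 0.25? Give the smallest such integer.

k = 4

After k makes and 0 misses the posterior is Beta(3+k, 20), with mean (3+k)/(3+20+k).
Set (3+k)/(23+k) > 0.25 and solve: k > (0.25·23 − 3)/(1 − 0.25) = 3.667.
The smallest integer exceeding 3.667 is 4.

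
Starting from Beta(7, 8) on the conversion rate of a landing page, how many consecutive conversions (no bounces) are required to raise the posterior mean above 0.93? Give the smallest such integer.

k = 100

After k conversions and 0 bounces the posterior is Beta(7+k, 8), with mean (7+k)/(7+8+k).
Set (7+k)/(15+k) > 0.93 and solve: k > (0.93·15 − 7)/(1 − 0.93) = 99.286.
The smallest integer exceeding 99.286 is 100.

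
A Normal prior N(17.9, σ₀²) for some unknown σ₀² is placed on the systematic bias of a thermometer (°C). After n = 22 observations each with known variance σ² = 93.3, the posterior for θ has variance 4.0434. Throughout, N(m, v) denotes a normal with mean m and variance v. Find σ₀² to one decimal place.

Posterior precision equals prior precision plus data precision: 1/σ_n² = 1/σ₀² + n/σ².
So 1/σ₀² = 1/4.0434 − 22/93.3 = 0.247317 − 0.235798 = 0.011519.
Hence σ₀² = 1/0.011519 ≈ 86.8.

σ₀² = 86.8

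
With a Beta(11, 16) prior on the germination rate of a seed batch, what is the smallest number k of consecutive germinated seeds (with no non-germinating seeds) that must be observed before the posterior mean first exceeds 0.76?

After k germinated seeds and 0 non-germinating seeds the posterior is Beta(11+k, 16), with mean (11+k)/(11+16+k).
Set (11+k)/(27+k) > 0.76 and solve: k > (0.76·27 − 11)/(1 − 0.76) = 39.667.
The smallest integer exceeding 39.667 is 40, and checking k=40: (51)/(67) = 0.7612 > 0.76.

k = 40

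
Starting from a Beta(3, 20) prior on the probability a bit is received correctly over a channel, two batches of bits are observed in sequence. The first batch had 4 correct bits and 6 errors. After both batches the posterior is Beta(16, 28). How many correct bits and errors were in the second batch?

Sequential conjugate updates are equivalent to a single update on the pooled data, so total successes = posterior α − prior α and total failures = posterior β − prior β.
Total across both batches: 16−3=13 correct bits, 28−20=8 errors.
Subtract the first batch: 13−4=9 correct bits and 8−6=2 errors.

9 correct bits and 2 errors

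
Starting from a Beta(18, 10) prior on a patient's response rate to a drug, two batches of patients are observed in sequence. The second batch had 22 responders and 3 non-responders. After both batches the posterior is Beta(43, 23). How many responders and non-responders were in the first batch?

3 responders and 10 non-responders

Sequential conjugate updates are equivalent to a single update on the pooled data, so total successes = posterior α − prior α and total failures = posterior β − prior β.
Total across both batches: 43−18=25 responders, 23−10=13 non-responders.
Subtract the second batch: 25−22=3 responders and 13−3=10 non-responders.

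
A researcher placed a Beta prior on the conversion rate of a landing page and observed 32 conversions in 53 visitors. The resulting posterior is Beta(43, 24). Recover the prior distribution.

A Beta(α, β) prior with s successes and f failures in binomial data gives a Beta(α+s, β+f) posterior.
So α = 43 − 32 = 11 and β = 24 − 21 = 3.

Beta(11, 3)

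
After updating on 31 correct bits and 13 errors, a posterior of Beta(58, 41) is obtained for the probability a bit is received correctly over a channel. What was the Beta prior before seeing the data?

Beta(27, 28)

Beta is conjugate to the binomial likelihood: posterior = Beta(a+s, b+f).
So a = 58 − 31 = 27 and b = 41 − 13 = 28.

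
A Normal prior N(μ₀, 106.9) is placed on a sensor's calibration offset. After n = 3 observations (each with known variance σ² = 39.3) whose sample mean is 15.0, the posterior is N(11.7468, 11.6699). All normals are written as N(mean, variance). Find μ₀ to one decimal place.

The posterior mean is a precision-weighted average: μ_n = (τ₀μ₀ + τ_data·x̄)/(τ₀+τ_data), with τ₀=1/σ₀² and τ_data=n/σ².
Here τ₀ = 1/106.9 = 0.009355 and τ_data = 3/39.3 = 0.076336, so τ_n = 0.085691.
Rearranging for μ₀: μ₀ = (μ_n·τ_n − τ_data·x̄)/τ₀ = (11.7468·0.085691 − 0.076336·15.0) / 0.009355 = -0.138445/0.009355 ≈ -14.8.

μ₀ = -14.8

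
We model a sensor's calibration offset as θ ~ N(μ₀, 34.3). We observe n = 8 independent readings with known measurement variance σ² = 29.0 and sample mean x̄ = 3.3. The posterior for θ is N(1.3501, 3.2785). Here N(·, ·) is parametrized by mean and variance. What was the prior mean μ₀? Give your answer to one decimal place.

μ₀ = -17.1

The posterior mean is a precision-weighted average: μ_n = (τ₀μ₀ + τ_data·x̄)/(τ₀+τ_data), with τ₀=1/σ₀² and τ_data=n/σ².
Here τ₀ = 1/34.3 = 0.029155 and τ_data = 8/29.0 = 0.275862, so τ_n = 0.305017.
Rearranging for μ₀: μ₀ = (μ_n·τ_n − τ_data·x̄)/τ₀ = (1.3501·0.305017 − 0.275862·3.3) / 0.029155 = -0.498541/0.029155 ≈ -17.1.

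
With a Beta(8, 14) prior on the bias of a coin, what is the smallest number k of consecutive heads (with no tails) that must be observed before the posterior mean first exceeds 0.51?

After k heads and 0 tails the posterior is Beta(8+k, 14), with mean (8+k)/(8+14+k).
Set (8+k)/(22+k) > 0.51 and solve: k > (0.51·22 − 8)/(1 − 0.51) = 6.571.
The smallest integer exceeding 6.571 is 7.

k = 7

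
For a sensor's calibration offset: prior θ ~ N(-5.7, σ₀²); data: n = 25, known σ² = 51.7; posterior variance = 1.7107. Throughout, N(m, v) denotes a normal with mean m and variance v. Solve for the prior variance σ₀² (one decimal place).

Posterior precision equals prior precision plus data precision: 1/σ_n² = 1/σ₀² + n/σ².
So 1/σ₀² = 1/1.7107 − 25/51.7 = 0.584556 − 0.483559 = 0.100997.
Hence σ₀² = 1/0.100997 ≈ 9.9.

σ₀² = 9.9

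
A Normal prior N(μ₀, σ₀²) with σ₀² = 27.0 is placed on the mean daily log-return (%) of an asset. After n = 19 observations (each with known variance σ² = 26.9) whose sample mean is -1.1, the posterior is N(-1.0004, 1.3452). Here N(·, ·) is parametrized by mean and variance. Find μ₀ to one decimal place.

μ₀ = 0.9

With known observation variance, the Normal–Normal posterior has precision τ_n = τ₀ + n/σ² and mean μ_n = (τ₀μ₀ + (n/σ²)x̄)/τ_n.
Here τ₀ = 1/27.0 = 0.037037 and τ_data = 19/26.9 = 0.706320, so τ_n = 0.743357.
Rearranging for μ₀: μ₀ = (μ_n·τ_n − τ_data·x̄)/τ₀ = (-1.0004·0.743357 − 0.706320·-1.1) / 0.037037 = 0.033298/0.037037 ≈ 0.9.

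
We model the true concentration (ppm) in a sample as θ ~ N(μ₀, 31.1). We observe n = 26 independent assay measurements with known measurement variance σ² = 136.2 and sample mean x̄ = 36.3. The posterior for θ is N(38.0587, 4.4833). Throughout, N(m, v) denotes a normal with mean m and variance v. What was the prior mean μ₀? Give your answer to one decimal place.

μ₀ = 48.5

The posterior mean is a precision-weighted average: μ_n = (τ₀μ₀ + τ_data·x̄)/(τ₀+τ_data), with τ₀=1/σ₀² and τ_data=n/σ².
Here τ₀ = 1/31.1 = 0.032154 and τ_data = 26/136.2 = 0.190896, so τ_n = 0.223050.
Rearranging for μ₀: μ₀ = (μ_n·τ_n − τ_data·x̄)/τ₀ = (38.0587·0.223050 − 0.190896·36.3) / 0.032154 = 1.559468/0.032154 ≈ 48.5.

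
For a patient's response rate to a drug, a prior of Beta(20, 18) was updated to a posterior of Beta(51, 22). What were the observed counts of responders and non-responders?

31 responders and 4 non-responders

Beta is conjugate to the binomial likelihood: posterior = Beta(α+s, β+f).
Match parameters: s=51−20=31, f=22−18=4.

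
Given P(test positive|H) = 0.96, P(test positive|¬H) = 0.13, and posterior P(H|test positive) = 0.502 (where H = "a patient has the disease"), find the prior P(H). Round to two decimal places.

Bayes' rule in odds form gives O(H|E) = O(H)·[P(E|H)/P(E|¬H)], hence O(H) = O(H|E)/LR.
Posterior odds = 0.502/(1−0.502) = 1.0080. LR = 0.96/0.13 = 7.3846.
Prior odds = 1.0080/7.3846 = 0.1365, so P(H) = 0.1365/(1+0.1365) ≈ 0.12.

P(H) = 0.12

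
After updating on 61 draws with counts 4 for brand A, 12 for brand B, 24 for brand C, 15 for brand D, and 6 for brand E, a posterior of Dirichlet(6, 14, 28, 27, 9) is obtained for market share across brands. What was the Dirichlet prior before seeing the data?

For a Dirichlet(α) prior with multinomial counts c, the posterior is Dirichlet(α + c) componentwise.
Subtract each count from the matching posterior parameter: 6−4=2, 14−12=2, 28−24=4, 27−15=12, 9−6=3.

Dirichlet(2, 2, 4, 12, 3)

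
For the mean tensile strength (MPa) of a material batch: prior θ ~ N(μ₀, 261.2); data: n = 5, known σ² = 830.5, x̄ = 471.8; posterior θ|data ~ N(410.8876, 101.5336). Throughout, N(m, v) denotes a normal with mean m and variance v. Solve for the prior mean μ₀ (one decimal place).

The posterior mean is a precision-weighted average: μ_n = (τ₀μ₀ + τ_data·x̄)/(τ₀+τ_data), with τ₀=1/σ₀² and τ_data=n/σ².
Here τ₀ = 1/261.2 = 0.003828 and τ_data = 5/830.5 = 0.006020, so τ_n = 0.009848.
Rearranging for μ₀: μ₀ = (μ_n·τ_n − τ_data·x̄)/τ₀ = (410.8876·0.009848 − 0.006020·471.8) / 0.003828 = 1.206185/0.003828 ≈ 315.1.

μ₀ = 315.1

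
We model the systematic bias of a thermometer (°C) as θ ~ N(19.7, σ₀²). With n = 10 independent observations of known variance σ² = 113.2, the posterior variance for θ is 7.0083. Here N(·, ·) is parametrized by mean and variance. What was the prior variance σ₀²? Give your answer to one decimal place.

Posterior precision equals prior precision plus data precision: 1/σ_n² = 1/σ₀² + n/σ².
So 1/σ₀² = 1/7.0083 − 10/113.2 = 0.142688 − 0.088339 = 0.054349.
Hence σ₀² = 1/0.054349 ≈ 18.4.

σ₀² = 18.4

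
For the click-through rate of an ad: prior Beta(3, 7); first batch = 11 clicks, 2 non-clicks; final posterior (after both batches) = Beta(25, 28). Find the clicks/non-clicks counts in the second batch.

Sequential conjugate updates are equivalent to a single update on the pooled data, so total successes = posterior α − prior α and total failures = posterior β − prior β.
Total across both batches: 25−3=22 clicks, 28−7=21 non-clicks.
Subtract the first batch: 22−11=11 clicks and 21−2=19 non-clicks.

11 clicks and 19 non-clicks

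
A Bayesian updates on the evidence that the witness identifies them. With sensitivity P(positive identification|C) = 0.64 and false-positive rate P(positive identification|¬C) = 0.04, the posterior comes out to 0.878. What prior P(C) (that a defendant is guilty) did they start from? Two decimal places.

Bayes' rule in odds form gives O(C|E) = O(C)·[P(E|C)/P(E|¬C)], hence O(C) = O(C|E)/LR.
Posterior odds = 0.878/(1−0.878) = 7.1967. LR = 0.64/0.04 = 16.0000.
Prior odds = 7.1967/16.0000 = 0.4498, so P(C) = 0.4498/(1+0.4498) ≈ 0.31.

P(C) = 0.31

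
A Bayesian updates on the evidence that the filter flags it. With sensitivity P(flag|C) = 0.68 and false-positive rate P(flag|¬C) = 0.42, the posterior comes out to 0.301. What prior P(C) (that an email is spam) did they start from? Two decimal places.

P(C) = 0.21

Bayes' rule in odds form gives O(C|E) = O(C)·[P(E|C)/P(E|¬C)], hence O(C) = O(C|E)/LR.
Posterior odds = 0.301/(1−0.301) = 0.4306. LR = 0.68/0.42 = 1.6190.
Prior odds = 0.4306/1.6190 = 0.2660, so P(C) = 0.2660/(1+0.2660) ≈ 0.21.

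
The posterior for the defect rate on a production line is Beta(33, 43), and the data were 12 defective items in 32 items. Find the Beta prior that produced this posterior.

Beta(21, 23)

Under Beta–binomial conjugacy the posterior parameters are (α+s, β+f).
So α = 33 − 12 = 21 and β = 43 − 20 = 23.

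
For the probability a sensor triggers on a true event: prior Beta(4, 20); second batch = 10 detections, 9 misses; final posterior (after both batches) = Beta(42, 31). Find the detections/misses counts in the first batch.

28 detections and 2 misses

Because Beta–binomial updating is additive in the counts, the combined data contributed (α_post−α_prior, β_post−β_prior) successes and failures.
Total across both batches: 42−4=38 detections, 31−20=11 misses.
Subtract the second batch: 38−10=28 detections and 11−9=2 misses.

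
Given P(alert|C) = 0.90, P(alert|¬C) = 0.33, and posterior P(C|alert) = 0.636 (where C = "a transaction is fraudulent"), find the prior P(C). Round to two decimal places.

P(C) = 0.39

In odds form, posterior odds = prior odds × likelihood ratio, so prior odds = posterior odds ÷ LR.
Posterior odds = 0.636/(1−0.636) = 1.7473. LR = 0.90/0.33 = 2.7273.
Prior odds = 1.7473/2.7273 = 0.6407, so P(C) = 0.6407/(1+0.6407) ≈ 0.39.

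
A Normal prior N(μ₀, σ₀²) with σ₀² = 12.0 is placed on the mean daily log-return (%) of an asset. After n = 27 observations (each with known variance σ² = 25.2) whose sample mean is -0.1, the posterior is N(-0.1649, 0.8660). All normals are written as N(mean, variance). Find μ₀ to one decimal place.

μ₀ = -1.0

The posterior mean is a precision-weighted average: μ_n = (τ₀μ₀ + τ_data·x̄)/(τ₀+τ_data), with τ₀=1/σ₀² and τ_data=n/σ².
Here τ₀ = 1/12.0 = 0.083333 and τ_data = 27/25.2 = 1.071429, so τ_n = 1.154762.
Rearranging for μ₀: μ₀ = (μ_n·τ_n − τ_data·x̄)/τ₀ = (-0.1649·1.154762 − 1.071429·-0.1) / 0.083333 = -0.083277/0.083333 ≈ -1.0.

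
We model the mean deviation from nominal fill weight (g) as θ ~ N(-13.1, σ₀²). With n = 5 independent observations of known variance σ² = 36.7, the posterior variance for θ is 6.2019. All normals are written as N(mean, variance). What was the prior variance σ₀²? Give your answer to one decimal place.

σ₀² = 40.0

Posterior precision equals prior precision plus data precision: 1/σ_n² = 1/σ₀² + n/σ².
So 1/σ₀² = 1/6.2019 − 5/36.7 = 0.161241 − 0.136240 = 0.025001.
Hence σ₀² = 1/0.025001 ≈ 40.0.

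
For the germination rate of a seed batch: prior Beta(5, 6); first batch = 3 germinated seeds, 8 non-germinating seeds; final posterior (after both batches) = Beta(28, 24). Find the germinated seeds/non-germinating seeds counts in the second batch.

20 germinated seeds and 10 non-germinating seeds

Sequential conjugate updates are equivalent to a single update on the pooled data, so total successes = posterior α − prior α and total failures = posterior β − prior β.
Total across both batches: 28−5=23 germinated seeds, 24−6=18 non-germinating seeds.
Subtract the first batch: 23−3=20 germinated seeds and 18−8=10 non-germinating seeds.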